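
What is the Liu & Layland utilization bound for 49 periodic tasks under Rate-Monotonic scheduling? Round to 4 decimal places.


Compute 2^(1/49) = 1.0142463870
Subtract 1: 1.0142463870 - 1 = 0.0142463870
Multiply by n: 49 * 0.0142463870 = 0.6980729630
Round to 4 dp: 0.6981

0.6981


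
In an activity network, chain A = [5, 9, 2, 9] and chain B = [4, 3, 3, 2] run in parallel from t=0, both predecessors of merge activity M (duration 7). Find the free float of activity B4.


ES(B4) = sum of predecessors on chain B = 10
EF(B4) = ES + duration = 10 + 2 = 12
Successor of B4 is M. ES(M) = max(sum(A), sum(B)) = max(25, 12) = 25
Free float = ES(successor) - EF(current) = 25 - 12 = 13

13


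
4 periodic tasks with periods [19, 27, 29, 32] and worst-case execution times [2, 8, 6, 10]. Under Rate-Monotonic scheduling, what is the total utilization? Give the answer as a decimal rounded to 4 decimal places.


Compute individual utilizations (exact fractions):
  Task 1: C/T = 2/19 (approx. 0.1053)
  Task 2: C/T = 8/27 (approx. 0.2963)
  Task 3: C/T = 6/29 (approx. 0.2069)
  Task 4: C/T = 10/32 = 5/16 (approx. 0.3125)
Total utilization U = 2/19 + 8/27 + 6/29 + 5/16 = 219217/238032
Rounded to 4 decimal places: U = 0.9210
RM (Liu & Layland) bound for 4 tasks = 0.756828; compare with U = 219217/238032 (approx. 0.920956)
bound < U <= 1, so the RM sufficient condition is not met (inconclusive; an exact test such as response-time analysis is needed).

0.9210


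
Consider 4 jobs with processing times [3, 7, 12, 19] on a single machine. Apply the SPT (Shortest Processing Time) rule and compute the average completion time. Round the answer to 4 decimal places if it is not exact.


Sort jobs by processing time (SPT order): [3, 7, 12, 19]
Compute completion times sequentially:
  Job 1: processing = 3, completes at 3
  Job 2: processing = 7, completes at 10
  Job 3: processing = 12, completes at 22
  Job 4: processing = 19, completes at 41
Sum of completion times = 76
Average completion time = 76/4 = 19.0

19.0


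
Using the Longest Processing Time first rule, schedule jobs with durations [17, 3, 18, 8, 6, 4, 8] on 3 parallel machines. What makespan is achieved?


Sort jobs in decreasing order (LPT): [18, 17, 8, 8, 6, 4, 3]
Assign each job to the least loaded machine:
  Machine 1: jobs [18, 3], load = 21
  Machine 2: jobs [17, 4], load = 21
  Machine 3: jobs [8, 8, 6], load = 22
Makespan = max load = 22

22


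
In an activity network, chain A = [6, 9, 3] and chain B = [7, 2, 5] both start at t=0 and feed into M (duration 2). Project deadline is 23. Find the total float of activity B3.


Forward pass: ES(B3) = sum of predecessors on chain B = 9
EF = ES + duration = 9 + 5 = 14
Backward pass: LF(M) = deadline = 23; LS(M) = 23 - 2 = 21
LF(B3) = LS(M) - sum(successors on chain B) = 21 - 0 = 21
LS = LF - duration = 21 - 5 = 16
Total float = LS - ES = 16 - 9 = 7

7


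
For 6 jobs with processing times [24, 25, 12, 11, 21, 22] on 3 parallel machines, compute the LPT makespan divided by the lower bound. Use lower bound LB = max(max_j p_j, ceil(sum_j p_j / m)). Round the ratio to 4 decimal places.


LPT order: [25, 24, 22, 21, 12, 11]
Machine loads after assignment: [36, 36, 43]
LPT makespan = 43
Lower bound = max(max_job, ceil(total/3)) = max(25, 39) = 39
Ratio = 43 / 39 = 1.1026

1.1026


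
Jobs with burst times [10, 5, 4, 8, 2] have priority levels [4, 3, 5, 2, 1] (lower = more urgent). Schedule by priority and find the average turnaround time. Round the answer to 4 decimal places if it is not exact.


Sort by priority (ascending = highest first):
Order: [(1, 2), (2, 8), (3, 5), (4, 10), (5, 4)]
Completion times:
  Priority 1, burst=2, C=2
  Priority 2, burst=8, C=10
  Priority 3, burst=5, C=15
  Priority 4, burst=10, C=25
  Priority 5, burst=4, C=29
Average turnaround = 81/5 = 16.2

16.2


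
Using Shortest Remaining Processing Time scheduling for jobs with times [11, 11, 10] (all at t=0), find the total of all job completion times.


Since all jobs arrive at t=0, SRPT equals SPT ordering.
SPT order: [10, 11, 11]
Completion times:
  Job 1: p=10, C=10
  Job 2: p=11, C=21
  Job 3: p=11, C=32
Total completion time = 10 + 21 + 32 = 63

63


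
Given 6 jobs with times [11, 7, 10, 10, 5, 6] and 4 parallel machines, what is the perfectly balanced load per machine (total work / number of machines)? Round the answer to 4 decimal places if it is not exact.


Total processing time = 11 + 7 + 10 + 10 + 5 + 6 = 49
Number of machines = 4
Ideal balanced load = 49 / 4 = 12.25

12.25


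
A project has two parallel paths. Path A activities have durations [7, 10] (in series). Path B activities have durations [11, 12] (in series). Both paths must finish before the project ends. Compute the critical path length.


Path A total = 7 + 10 = 17
Path B total = 11 + 12 = 23
Critical path = longest path = max(17, 23) = 23

23


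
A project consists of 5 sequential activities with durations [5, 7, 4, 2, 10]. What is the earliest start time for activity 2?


Activity 2 starts after activities 1 through 1 complete.
Predecessor durations: [5]
ES = 5 = 5

5


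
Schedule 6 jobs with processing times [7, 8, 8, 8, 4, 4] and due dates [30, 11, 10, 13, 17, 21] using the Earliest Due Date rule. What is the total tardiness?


Sort by due date (EDD order): [(8, 10), (8, 11), (8, 13), (4, 17), (4, 21), (7, 30)]
Compute completion times and tardiness:
  Job 1: p=8, d=10, C=8, tardiness=max(0,8-10)=0
  Job 2: p=8, d=11, C=16, tardiness=max(0,16-11)=5
  Job 3: p=8, d=13, C=24, tardiness=max(0,24-13)=11
  Job 4: p=4, d=17, C=28, tardiness=max(0,28-17)=11
  Job 5: p=4, d=21, C=32, tardiness=max(0,32-21)=11
  Job 6: p=7, d=30, C=39, tardiness=max(0,39-30)=9
Total tardiness = 47

47


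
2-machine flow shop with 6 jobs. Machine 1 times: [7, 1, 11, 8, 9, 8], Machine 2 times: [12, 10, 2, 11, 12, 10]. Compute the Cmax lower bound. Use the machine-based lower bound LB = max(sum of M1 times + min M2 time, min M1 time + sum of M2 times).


LB1 = sum(M1 times) + min(M2 times) = 44 + 2 = 46
LB2 = min(M1 times) + sum(M2 times) = 1 + 57 = 58
Lower bound = max(LB1, LB2) = max(46, 58) = 58

58


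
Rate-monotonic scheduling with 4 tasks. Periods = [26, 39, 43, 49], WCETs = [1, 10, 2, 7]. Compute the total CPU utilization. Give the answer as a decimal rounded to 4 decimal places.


Compute individual utilizations (exact fractions):
  Task 1: C/T = 1/26 (approx. 0.0385)
  Task 2: C/T = 10/39 (approx. 0.2564)
  Task 3: C/T = 2/43 (approx. 0.0465)
  Task 4: C/T = 7/49 = 1/7 (approx. 0.1429)
Total utilization U = 1/26 + 10/39 + 2/43 + 1/7 = 11369/23478
Rounded to 4 decimal places: U = 0.4842
RM (Liu & Layland) bound for 4 tasks = 0.756828; compare with U = 11369/23478 (approx. 0.484241)
U <= bound, so schedulable by RM sufficient condition.

0.4842


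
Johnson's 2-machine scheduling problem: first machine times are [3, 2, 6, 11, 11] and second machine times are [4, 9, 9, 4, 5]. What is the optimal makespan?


Apply Johnson's rule:
  Group 1 (a <= b): [(2, 2, 9), (1, 3, 4), (3, 6, 9)]
  Group 2 (a > b): [(5, 11, 5), (4, 11, 4)]
Optimal job order: [2, 1, 3, 5, 4]
Schedule:
  Job 2: M1 done at 2, M2 done at 11
  Job 1: M1 done at 5, M2 done at 15
  Job 3: M1 done at 11, M2 done at 24
  Job 5: M1 done at 22, M2 done at 29
  Job 4: M1 done at 33, M2 done at 37
Makespan = 37

37


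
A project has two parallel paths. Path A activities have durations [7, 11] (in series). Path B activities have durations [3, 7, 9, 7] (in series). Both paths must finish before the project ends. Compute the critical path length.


Path A total = 7 + 11 = 18
Path B total = 3 + 7 + 9 + 7 = 26
Critical path = longest path = max(18, 26) = 26

26


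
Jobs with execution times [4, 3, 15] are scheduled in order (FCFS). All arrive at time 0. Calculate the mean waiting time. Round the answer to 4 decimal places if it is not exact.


FCFS order (as given): [4, 3, 15]
Waiting times:
  Job 1: wait = 0
  Job 2: wait = 4
  Job 3: wait = 7
Sum of waiting times = 11
Average waiting time = 11/3 = 3.6667

3.6667


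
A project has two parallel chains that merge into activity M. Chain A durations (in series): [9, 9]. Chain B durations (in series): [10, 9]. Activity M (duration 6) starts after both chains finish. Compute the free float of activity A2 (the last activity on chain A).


ES(A2) = sum of predecessors on chain A = 9
EF(A2) = ES + duration = 9 + 9 = 18
Successor of A2 is M. ES(M) = max(sum(A), sum(B)) = max(18, 19) = 19
Free float = ES(successor) - EF(current) = 19 - 18 = 1

1


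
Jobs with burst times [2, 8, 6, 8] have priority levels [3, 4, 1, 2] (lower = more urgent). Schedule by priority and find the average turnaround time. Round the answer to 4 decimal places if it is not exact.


Sort by priority (ascending = highest first):
Order: [(1, 6), (2, 8), (3, 2), (4, 8)]
Completion times:
  Priority 1, burst=6, C=6
  Priority 2, burst=8, C=14
  Priority 3, burst=2, C=16
  Priority 4, burst=8, C=24
Average turnaround = 60/4 = 15.0

15.0


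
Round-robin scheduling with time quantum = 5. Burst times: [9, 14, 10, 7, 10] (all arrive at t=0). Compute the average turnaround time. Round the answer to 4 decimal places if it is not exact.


Time quantum = 5
Execution trace:
  J1 runs 5 units, time = 5
  J2 runs 5 units, time = 10
  J3 runs 5 units, time = 15
  J4 runs 5 units, time = 20
  J5 runs 5 units, time = 25
  J1 runs 4 units, time = 29
  J2 runs 5 units, time = 34
  J3 runs 5 units, time = 39
  J4 runs 2 units, time = 41
  J5 runs 5 units, time = 46
  J2 runs 4 units, time = 50
Finish times: [29, 50, 39, 41, 46]
Average turnaround = 205/5 = 41.0

41.0


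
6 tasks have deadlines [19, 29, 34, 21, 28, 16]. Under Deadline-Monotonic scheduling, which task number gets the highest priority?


Sort tasks by relative deadline (ascending):
  Task 6: deadline = 16
  Task 1: deadline = 19
  Task 4: deadline = 21
  Task 5: deadline = 28
  Task 2: deadline = 29
  Task 3: deadline = 34
Priority order (highest first): [6, 1, 4, 5, 2, 3]
Highest priority task = 6

6


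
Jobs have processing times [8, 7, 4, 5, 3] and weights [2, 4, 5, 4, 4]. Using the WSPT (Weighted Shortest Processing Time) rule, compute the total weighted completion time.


Compute p/w ratios and sort ascending (WSPT): [(3, 4), (4, 5), (5, 4), (7, 4), (8, 2)]
Compute weighted completion times:
  Job (p=3,w=4): C=3, w*C=4*3=12
  Job (p=4,w=5): C=7, w*C=5*7=35
  Job (p=5,w=4): C=12, w*C=4*12=48
  Job (p=7,w=4): C=19, w*C=4*19=76
  Job (p=8,w=2): C=27, w*C=2*27=54
Total weighted completion time = 225

225


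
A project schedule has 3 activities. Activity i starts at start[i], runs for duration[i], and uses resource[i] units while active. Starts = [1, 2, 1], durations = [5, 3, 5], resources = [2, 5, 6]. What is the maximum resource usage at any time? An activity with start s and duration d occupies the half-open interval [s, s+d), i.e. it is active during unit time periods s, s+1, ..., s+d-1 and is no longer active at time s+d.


Each activity i is active on [start_i, start_i + duration_i).
Compute total resource usage per time slot:
  t=0: active resources = [], total = 0
  t=1: active resources = [2, 6], total = 8
  t=2: active resources = [2, 5, 6], total = 13
  t=3: active resources = [2, 5, 6], total = 13
  t=4: active resources = [2, 5, 6], total = 13
  t=5: active resources = [2, 6], total = 8
Peak resource demand = 13

13


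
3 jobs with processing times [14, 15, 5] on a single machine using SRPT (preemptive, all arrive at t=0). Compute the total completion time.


Since all jobs arrive at t=0, SRPT equals SPT ordering.
SPT order: [5, 14, 15]
Completion times:
  Job 1: p=5, C=5
  Job 2: p=14, C=19
  Job 3: p=15, C=34
Total completion time = 5 + 19 + 34 = 58

58


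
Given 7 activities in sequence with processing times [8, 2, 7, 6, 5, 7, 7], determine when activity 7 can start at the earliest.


Activity 7 starts after activities 1 through 6 complete.
Predecessor durations: [8, 2, 7, 6, 5, 7]
ES = 8 + 2 + 7 + 6 + 5 + 7 = 35

35


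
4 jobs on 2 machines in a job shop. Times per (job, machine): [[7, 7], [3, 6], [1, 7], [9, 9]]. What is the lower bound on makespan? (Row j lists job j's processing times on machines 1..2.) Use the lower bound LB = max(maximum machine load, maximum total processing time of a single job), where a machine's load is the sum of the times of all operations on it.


Machine loads:
  Machine 1: 7 + 3 + 1 + 9 = 20
  Machine 2: 7 + 6 + 7 + 9 = 29
Max machine load = 29
Job totals:
  Job 1: 14
  Job 2: 9
  Job 3: 8
  Job 4: 18
Max job total = 18
Lower bound = max(29, 18) = 29

29


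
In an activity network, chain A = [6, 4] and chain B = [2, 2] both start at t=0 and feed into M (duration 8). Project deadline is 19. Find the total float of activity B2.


Forward pass: ES(B2) = sum of predecessors on chain B = 2
EF = ES + duration = 2 + 2 = 4
Backward pass: LF(M) = deadline = 19; LS(M) = 19 - 8 = 11
LF(B2) = LS(M) - sum(successors on chain B) = 11 - 0 = 11
LS = LF - duration = 11 - 2 = 9
Total float = LS - ES = 9 - 2 = 7

7


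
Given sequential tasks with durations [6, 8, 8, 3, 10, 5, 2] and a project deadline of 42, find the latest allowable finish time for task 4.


LF(activity 4) = deadline - sum of successor durations
Successors: activities 5 through 7 with durations [10, 5, 2]
Sum of successor durations = 17
LF = 42 - 17 = 25

25


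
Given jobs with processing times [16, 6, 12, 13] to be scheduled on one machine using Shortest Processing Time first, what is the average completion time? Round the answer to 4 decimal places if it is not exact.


Sort jobs by processing time (SPT order): [6, 12, 13, 16]
Compute completion times sequentially:
  Job 1: processing = 6, completes at 6
  Job 2: processing = 12, completes at 18
  Job 3: processing = 13, completes at 31
  Job 4: processing = 16, completes at 47
Sum of completion times = 102
Average completion time = 102/4 = 25.5

25.5


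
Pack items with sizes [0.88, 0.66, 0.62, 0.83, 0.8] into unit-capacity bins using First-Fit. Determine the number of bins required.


Place items sequentially using First-Fit:
  Item 0.88 -> new Bin 1
  Item 0.66 -> new Bin 2
  Item 0.62 -> new Bin 3
  Item 0.83 -> new Bin 4
  Item 0.8 -> new Bin 5
Total bins used = 5

5


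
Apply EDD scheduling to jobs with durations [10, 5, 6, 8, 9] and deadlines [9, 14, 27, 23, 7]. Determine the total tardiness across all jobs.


Sort by due date (EDD order): [(9, 7), (10, 9), (5, 14), (8, 23), (6, 27)]
Compute completion times and tardiness:
  Job 1: p=9, d=7, C=9, tardiness=max(0,9-7)=2
  Job 2: p=10, d=9, C=19, tardiness=max(0,19-9)=10
  Job 3: p=5, d=14, C=24, tardiness=max(0,24-14)=10
  Job 4: p=8, d=23, C=32, tardiness=max(0,32-23)=9
  Job 5: p=6, d=27, C=38, tardiness=max(0,38-27)=11
Total tardiness = 42

42


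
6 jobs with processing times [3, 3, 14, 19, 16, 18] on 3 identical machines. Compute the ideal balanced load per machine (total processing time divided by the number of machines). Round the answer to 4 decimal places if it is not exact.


Total processing time = 3 + 3 + 14 + 19 + 16 + 18 = 73
Number of machines = 3
Ideal balanced load = 73 / 3 = 24.3333

24.3333


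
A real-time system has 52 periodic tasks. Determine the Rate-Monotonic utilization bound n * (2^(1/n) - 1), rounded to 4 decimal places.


Compute 2^(1/52) = 1.0134189907
Subtract 1: 1.0134189907 - 1 = 0.0134189907
Multiply by n: 52 * 0.0134189907 = 0.6977875164
Round to 4 dp: 0.6978

0.6978


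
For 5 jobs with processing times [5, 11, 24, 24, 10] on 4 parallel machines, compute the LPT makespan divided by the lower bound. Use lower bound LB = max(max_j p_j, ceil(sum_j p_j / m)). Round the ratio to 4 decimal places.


LPT order: [24, 24, 11, 10, 5]
Machine loads after assignment: [24, 24, 11, 15]
LPT makespan = 24
Lower bound = max(max_job, ceil(total/4)) = max(24, 19) = 24
Ratio = 24 / 24 = 1.0

1.0


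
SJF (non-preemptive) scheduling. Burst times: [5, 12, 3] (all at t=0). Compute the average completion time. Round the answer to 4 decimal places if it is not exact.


SJF order (ascending): [3, 5, 12]
Completion times:
  Job 1: burst=3, C=3
  Job 2: burst=5, C=8
  Job 3: burst=12, C=20
Average completion = 31/3 = 10.3333

10.3333


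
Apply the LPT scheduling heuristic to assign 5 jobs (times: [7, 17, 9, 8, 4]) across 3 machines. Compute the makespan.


Sort jobs in decreasing order (LPT): [17, 9, 8, 7, 4]
Assign each job to the least loaded machine:
  Machine 1: jobs [17], load = 17
  Machine 2: jobs [9, 4], load = 13
  Machine 3: jobs [8, 7], load = 15
Makespan = max load = 17

17


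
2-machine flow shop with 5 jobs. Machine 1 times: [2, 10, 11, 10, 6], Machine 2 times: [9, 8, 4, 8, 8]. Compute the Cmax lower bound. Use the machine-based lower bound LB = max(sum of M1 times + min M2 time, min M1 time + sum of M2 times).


LB1 = sum(M1 times) + min(M2 times) = 39 + 4 = 43
LB2 = min(M1 times) + sum(M2 times) = 2 + 37 = 39
Lower bound = max(LB1, LB2) = max(43, 39) = 43

43


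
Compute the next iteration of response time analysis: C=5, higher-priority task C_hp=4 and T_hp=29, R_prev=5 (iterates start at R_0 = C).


R_next = C + ceil(R_prev / T_hp) * C_hp
ceil(5 / 29) = ceil(0.1724) = 1
Interference = 1 * 4 = 4
R_next = 5 + 4 = 9

9


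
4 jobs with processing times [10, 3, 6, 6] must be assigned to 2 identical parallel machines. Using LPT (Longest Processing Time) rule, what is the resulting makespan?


Sort jobs in decreasing order (LPT): [10, 6, 6, 3]
Assign each job to the least loaded machine:
  Machine 1: jobs [10, 3], load = 13
  Machine 2: jobs [6, 6], load = 12
Makespan = max load = 13

13


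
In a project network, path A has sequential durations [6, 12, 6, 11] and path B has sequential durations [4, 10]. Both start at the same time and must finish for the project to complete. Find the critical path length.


Path A total = 6 + 12 + 6 + 11 = 35
Path B total = 4 + 10 = 14
Critical path = longest path = max(35, 14) = 35

35


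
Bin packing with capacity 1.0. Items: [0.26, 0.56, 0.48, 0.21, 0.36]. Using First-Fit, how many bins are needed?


Place items sequentially using First-Fit:
  Item 0.26 -> new Bin 1
  Item 0.56 -> Bin 1 (now 0.82)
  Item 0.48 -> new Bin 2
  Item 0.21 -> Bin 2 (now 0.69)
  Item 0.36 -> new Bin 3
Total bins used = 3

3


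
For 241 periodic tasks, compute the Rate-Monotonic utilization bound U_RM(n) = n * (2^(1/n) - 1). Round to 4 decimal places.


Compute 2^(1/241) = 1.0028802694
Subtract 1: 1.0028802694 - 1 = 0.0028802694
Multiply by n: 241 * 0.0028802694 = 0.6941449254
Round to 4 dp: 0.6941

0.6941


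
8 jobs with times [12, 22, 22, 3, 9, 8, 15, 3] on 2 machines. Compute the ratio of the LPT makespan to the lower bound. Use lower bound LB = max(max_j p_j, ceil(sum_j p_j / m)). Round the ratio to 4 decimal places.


LPT order: [22, 22, 15, 12, 9, 8, 3, 3]
Machine loads after assignment: [48, 46]
LPT makespan = 48
Lower bound = max(max_job, ceil(total/2)) = max(22, 47) = 47
Ratio = 48 / 47 = 1.0213

1.0213


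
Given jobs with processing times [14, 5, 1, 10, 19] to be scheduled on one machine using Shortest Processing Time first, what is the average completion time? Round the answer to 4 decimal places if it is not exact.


Sort jobs by processing time (SPT order): [1, 5, 10, 14, 19]
Compute completion times sequentially:
  Job 1: processing = 1, completes at 1
  Job 2: processing = 5, completes at 6
  Job 3: processing = 10, completes at 16
  Job 4: processing = 14, completes at 30
  Job 5: processing = 19, completes at 49
Sum of completion times = 102
Average completion time = 102/5 = 20.4

20.4


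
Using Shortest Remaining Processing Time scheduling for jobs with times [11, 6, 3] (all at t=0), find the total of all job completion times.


Since all jobs arrive at t=0, SRPT equals SPT ordering.
SPT order: [3, 6, 11]
Completion times:
  Job 1: p=3, C=3
  Job 2: p=6, C=9
  Job 3: p=11, C=20
Total completion time = 3 + 9 + 20 = 32

32


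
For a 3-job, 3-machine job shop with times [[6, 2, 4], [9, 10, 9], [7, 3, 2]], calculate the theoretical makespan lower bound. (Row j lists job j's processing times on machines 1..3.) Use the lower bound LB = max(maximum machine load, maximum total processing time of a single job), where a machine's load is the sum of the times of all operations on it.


Machine loads:
  Machine 1: 6 + 9 + 7 = 22
  Machine 2: 2 + 10 + 3 = 15
  Machine 3: 4 + 9 + 2 = 15
Max machine load = 22
Job totals:
  Job 1: 12
  Job 2: 28
  Job 3: 12
Max job total = 28
Lower bound = max(22, 28) = 28

28


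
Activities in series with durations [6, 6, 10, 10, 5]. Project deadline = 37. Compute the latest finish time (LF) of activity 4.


LF(activity 4) = deadline - sum of successor durations
Successors: activities 5 through 5 with durations [5]
Sum of successor durations = 5
LF = 37 - 5 = 32

32


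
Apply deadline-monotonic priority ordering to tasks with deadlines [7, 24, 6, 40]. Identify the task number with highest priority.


Sort tasks by relative deadline (ascending):
  Task 3: deadline = 6
  Task 1: deadline = 7
  Task 2: deadline = 24
  Task 4: deadline = 40
Priority order (highest first): [3, 1, 2, 4]
Highest priority task = 3

3


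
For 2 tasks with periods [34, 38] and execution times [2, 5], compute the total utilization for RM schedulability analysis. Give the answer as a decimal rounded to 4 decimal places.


Compute individual utilizations (exact fractions):
  Task 1: C/T = 2/34 = 1/17 (approx. 0.0588)
  Task 2: C/T = 5/38 (approx. 0.1316)
Total utilization U = 1/17 + 5/38 = 123/646
Rounded to 4 decimal places: U = 0.1904
RM (Liu & Layland) bound for 2 tasks = 0.828427; compare with U = 123/646 (approx. 0.190402)
U <= bound, so schedulable by RM sufficient condition.

0.1904


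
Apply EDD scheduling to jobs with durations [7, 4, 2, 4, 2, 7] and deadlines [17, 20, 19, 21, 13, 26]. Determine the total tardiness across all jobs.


Sort by due date (EDD order): [(2, 13), (7, 17), (2, 19), (4, 20), (4, 21), (7, 26)]
Compute completion times and tardiness:
  Job 1: p=2, d=13, C=2, tardiness=max(0,2-13)=0
  Job 2: p=7, d=17, C=9, tardiness=max(0,9-17)=0
  Job 3: p=2, d=19, C=11, tardiness=max(0,11-19)=0
  Job 4: p=4, d=20, C=15, tardiness=max(0,15-20)=0
  Job 5: p=4, d=21, C=19, tardiness=max(0,19-21)=0
  Job 6: p=7, d=26, C=26, tardiness=max(0,26-26)=0
Total tardiness = 0

0


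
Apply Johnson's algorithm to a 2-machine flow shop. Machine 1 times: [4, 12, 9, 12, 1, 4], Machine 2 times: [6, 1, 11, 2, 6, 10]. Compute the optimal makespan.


Apply Johnson's rule:
  Group 1 (a <= b): [(5, 1, 6), (1, 4, 6), (6, 4, 10), (3, 9, 11)]
  Group 2 (a > b): [(4, 12, 2), (2, 12, 1)]
Optimal job order: [5, 1, 6, 3, 4, 2]
Schedule:
  Job 5: M1 done at 1, M2 done at 7
  Job 1: M1 done at 5, M2 done at 13
  Job 6: M1 done at 9, M2 done at 23
  Job 3: M1 done at 18, M2 done at 34
  Job 4: M1 done at 30, M2 done at 36
  Job 2: M1 done at 42, M2 done at 43
Makespan = 43

43


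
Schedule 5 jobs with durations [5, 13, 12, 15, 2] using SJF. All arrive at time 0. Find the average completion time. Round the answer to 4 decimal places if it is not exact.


SJF order (ascending): [2, 5, 12, 13, 15]
Completion times:
  Job 1: burst=2, C=2
  Job 2: burst=5, C=7
  Job 3: burst=12, C=19
  Job 4: burst=13, C=32
  Job 5: burst=15, C=47
Average completion = 107/5 = 21.4

21.4


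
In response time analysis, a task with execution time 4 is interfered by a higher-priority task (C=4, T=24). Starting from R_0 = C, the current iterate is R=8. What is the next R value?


R_next = C + ceil(R_prev / T_hp) * C_hp
ceil(8 / 24) = ceil(0.3333) = 1
Interference = 1 * 4 = 4
R_next = 4 + 4 = 8
R_next = R_prev, so the iteration has converged (response time = 8).

8


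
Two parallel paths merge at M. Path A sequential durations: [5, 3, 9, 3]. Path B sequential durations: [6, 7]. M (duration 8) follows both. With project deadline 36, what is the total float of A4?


Forward pass: ES(A4) = sum of predecessors on chain A = 17
EF = ES + duration = 17 + 3 = 20
Backward pass: LF(M) = deadline = 36; LS(M) = 36 - 8 = 28
LF(A4) = LS(M) - sum(successors on chain A) = 28 - 0 = 28
LS = LF - duration = 28 - 3 = 25
Total float = LS - ES = 25 - 17 = 8

8


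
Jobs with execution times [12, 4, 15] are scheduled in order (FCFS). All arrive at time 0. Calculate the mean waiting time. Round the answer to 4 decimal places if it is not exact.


FCFS order (as given): [12, 4, 15]
Waiting times:
  Job 1: wait = 0
  Job 2: wait = 12
  Job 3: wait = 16
Sum of waiting times = 28
Average waiting time = 28/3 = 9.3333

9.3333


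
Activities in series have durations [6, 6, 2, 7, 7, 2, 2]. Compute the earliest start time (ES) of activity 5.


Activity 5 starts after activities 1 through 4 complete.
Predecessor durations: [6, 6, 2, 7]
ES = 6 + 6 + 2 + 7 = 21

21


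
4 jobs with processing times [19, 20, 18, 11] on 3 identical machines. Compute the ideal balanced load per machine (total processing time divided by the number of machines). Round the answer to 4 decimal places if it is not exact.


Total processing time = 19 + 20 + 18 + 11 = 68
Number of machines = 3
Ideal balanced load = 68 / 3 = 22.6667

22.6667


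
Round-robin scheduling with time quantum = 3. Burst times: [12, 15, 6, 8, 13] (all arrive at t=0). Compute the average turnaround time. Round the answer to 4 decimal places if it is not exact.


Time quantum = 3
Execution trace:
  J1 runs 3 units, time = 3
  J2 runs 3 units, time = 6
  J3 runs 3 units, time = 9
  J4 runs 3 units, time = 12
  J5 runs 3 units, time = 15
  J1 runs 3 units, time = 18
  J2 runs 3 units, time = 21
  J3 runs 3 units, time = 24
  J4 runs 3 units, time = 27
  J5 runs 3 units, time = 30
  J1 runs 3 units, time = 33
  J2 runs 3 units, time = 36
  J4 runs 2 units, time = 38
  J5 runs 3 units, time = 41
  J1 runs 3 units, time = 44
  J2 runs 3 units, time = 47
  J5 runs 3 units, time = 50
  J2 runs 3 units, time = 53
  J5 runs 1 units, time = 54
Finish times: [44, 53, 24, 38, 54]
Average turnaround = 213/5 = 42.6

42.6


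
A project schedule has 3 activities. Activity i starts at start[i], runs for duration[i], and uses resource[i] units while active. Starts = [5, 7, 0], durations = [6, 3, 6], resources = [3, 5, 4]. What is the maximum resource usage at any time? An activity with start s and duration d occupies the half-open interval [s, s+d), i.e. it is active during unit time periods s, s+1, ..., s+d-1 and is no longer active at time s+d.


Each activity i is active on [start_i, start_i + duration_i).
Compute total resource usage per time slot:
  t=0: active resources = [4], total = 4
  t=1: active resources = [4], total = 4
  t=2: active resources = [4], total = 4
  t=3: active resources = [4], total = 4
  t=4: active resources = [4], total = 4
  t=5: active resources = [3, 4], total = 7
  t=6: active resources = [3], total = 3
  t=7: active resources = [3, 5], total = 8
  t=8: active resources = [3, 5], total = 8
  t=9: active resources = [3, 5], total = 8
  t=10: active resources = [3], total = 3
Peak resource demand = 8

8


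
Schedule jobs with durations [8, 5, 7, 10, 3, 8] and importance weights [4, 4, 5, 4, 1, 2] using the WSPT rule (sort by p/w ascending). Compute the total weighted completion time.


Compute p/w ratios and sort ascending (WSPT): [(5, 4), (7, 5), (8, 4), (10, 4), (3, 1), (8, 2)]
Compute weighted completion times:
  Job (p=5,w=4): C=5, w*C=4*5=20
  Job (p=7,w=5): C=12, w*C=5*12=60
  Job (p=8,w=4): C=20, w*C=4*20=80
  Job (p=10,w=4): C=30, w*C=4*30=120
  Job (p=3,w=1): C=33, w*C=1*33=33
  Job (p=8,w=2): C=41, w*C=2*41=82
Total weighted completion time = 395

395


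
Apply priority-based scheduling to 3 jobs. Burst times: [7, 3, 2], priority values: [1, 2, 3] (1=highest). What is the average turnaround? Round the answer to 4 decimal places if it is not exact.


Sort by priority (ascending = highest first):
Order: [(1, 7), (2, 3), (3, 2)]
Completion times:
  Priority 1, burst=7, C=7
  Priority 2, burst=3, C=10
  Priority 3, burst=2, C=12
Average turnaround = 29/3 = 9.6667

9.6667


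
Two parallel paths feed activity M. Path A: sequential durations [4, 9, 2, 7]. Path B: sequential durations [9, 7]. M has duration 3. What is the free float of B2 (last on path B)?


ES(B2) = sum of predecessors on chain B = 9
EF(B2) = ES + duration = 9 + 7 = 16
Successor of B2 is M. ES(M) = max(sum(A), sum(B)) = max(22, 16) = 22
Free float = ES(successor) - EF(current) = 22 - 16 = 6

6


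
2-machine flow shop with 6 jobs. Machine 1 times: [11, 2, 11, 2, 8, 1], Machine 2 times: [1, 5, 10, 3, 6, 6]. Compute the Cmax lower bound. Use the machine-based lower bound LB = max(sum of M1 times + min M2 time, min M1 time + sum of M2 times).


LB1 = sum(M1 times) + min(M2 times) = 35 + 1 = 36
LB2 = min(M1 times) + sum(M2 times) = 1 + 31 = 32
Lower bound = max(LB1, LB2) = max(36, 32) = 36

36


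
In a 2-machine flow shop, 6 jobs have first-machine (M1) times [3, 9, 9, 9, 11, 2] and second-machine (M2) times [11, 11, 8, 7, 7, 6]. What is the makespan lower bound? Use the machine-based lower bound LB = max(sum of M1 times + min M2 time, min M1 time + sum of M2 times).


LB1 = sum(M1 times) + min(M2 times) = 43 + 6 = 49
LB2 = min(M1 times) + sum(M2 times) = 2 + 50 = 52
Lower bound = max(LB1, LB2) = max(49, 52) = 52

52


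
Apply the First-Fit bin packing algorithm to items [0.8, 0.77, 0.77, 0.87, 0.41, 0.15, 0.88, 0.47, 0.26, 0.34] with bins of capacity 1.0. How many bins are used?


Place items sequentially using First-Fit:
  Item 0.8 -> new Bin 1
  Item 0.77 -> new Bin 2
  Item 0.77 -> new Bin 3
  Item 0.87 -> new Bin 4
  Item 0.41 -> new Bin 5
  Item 0.15 -> Bin 1 (now 0.95)
  Item 0.88 -> new Bin 6
  Item 0.47 -> Bin 5 (now 0.88)
  Item 0.26 -> new Bin 7
  Item 0.34 -> Bin 7 (now 0.6)
Total bins used = 7

7


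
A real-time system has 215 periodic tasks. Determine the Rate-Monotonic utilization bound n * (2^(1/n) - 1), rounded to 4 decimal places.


Compute 2^(1/215) = 1.0032291429
Subtract 1: 1.0032291429 - 1 = 0.0032291429
Multiply by n: 215 * 0.0032291429 = 0.6942657235
Round to 4 dp: 0.6943

0.6943


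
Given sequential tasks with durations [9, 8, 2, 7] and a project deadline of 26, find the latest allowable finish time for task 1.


LF(activity 1) = deadline - sum of successor durations
Successors: activities 2 through 4 with durations [8, 2, 7]
Sum of successor durations = 17
LF = 26 - 17 = 9

9


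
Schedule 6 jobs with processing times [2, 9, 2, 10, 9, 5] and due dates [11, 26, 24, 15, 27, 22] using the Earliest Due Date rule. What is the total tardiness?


Sort by due date (EDD order): [(2, 11), (10, 15), (5, 22), (2, 24), (9, 26), (9, 27)]
Compute completion times and tardiness:
  Job 1: p=2, d=11, C=2, tardiness=max(0,2-11)=0
  Job 2: p=10, d=15, C=12, tardiness=max(0,12-15)=0
  Job 3: p=5, d=22, C=17, tardiness=max(0,17-22)=0
  Job 4: p=2, d=24, C=19, tardiness=max(0,19-24)=0
  Job 5: p=9, d=26, C=28, tardiness=max(0,28-26)=2
  Job 6: p=9, d=27, C=37, tardiness=max(0,37-27)=10
Total tardiness = 12

12


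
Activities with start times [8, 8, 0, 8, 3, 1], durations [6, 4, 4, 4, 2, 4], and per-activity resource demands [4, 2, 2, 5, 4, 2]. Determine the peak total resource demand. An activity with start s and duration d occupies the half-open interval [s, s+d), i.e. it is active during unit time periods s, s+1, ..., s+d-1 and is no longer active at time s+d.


Each activity i is active on [start_i, start_i + duration_i).
Compute total resource usage per time slot:
  t=0: active resources = [2], total = 2
  t=1: active resources = [2, 2], total = 4
  t=2: active resources = [2, 2], total = 4
  t=3: active resources = [2, 4, 2], total = 8
  t=4: active resources = [4, 2], total = 6
  t=5: active resources = [], total = 0
  t=6: active resources = [], total = 0
  t=7: active resources = [], total = 0
  t=8: active resources = [4, 2, 5], total = 11
  t=9: active resources = [4, 2, 5], total = 11
  t=10: active resources = [4, 2, 5], total = 11
  t=11: active resources = [4, 2, 5], total = 11
  t=12: active resources = [4], total = 4
  t=13: active resources = [4], total = 4
Peak resource demand = 11

11


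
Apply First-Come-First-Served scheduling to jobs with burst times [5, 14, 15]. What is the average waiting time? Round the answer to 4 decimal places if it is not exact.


FCFS order (as given): [5, 14, 15]
Waiting times:
  Job 1: wait = 0
  Job 2: wait = 5
  Job 3: wait = 19
Sum of waiting times = 24
Average waiting time = 24/3 = 8.0

8.0


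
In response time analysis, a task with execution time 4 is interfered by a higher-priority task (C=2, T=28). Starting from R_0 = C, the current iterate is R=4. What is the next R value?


R_next = C + ceil(R_prev / T_hp) * C_hp
ceil(4 / 28) = ceil(0.1429) = 1
Interference = 1 * 2 = 2
R_next = 4 + 2 = 6

6


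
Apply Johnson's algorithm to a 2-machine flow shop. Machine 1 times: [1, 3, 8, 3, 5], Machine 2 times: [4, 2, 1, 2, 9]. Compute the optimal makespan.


Apply Johnson's rule:
  Group 1 (a <= b): [(1, 1, 4), (5, 5, 9)]
  Group 2 (a > b): [(2, 3, 2), (4, 3, 2), (3, 8, 1)]
Optimal job order: [1, 5, 2, 4, 3]
Schedule:
  Job 1: M1 done at 1, M2 done at 5
  Job 5: M1 done at 6, M2 done at 15
  Job 2: M1 done at 9, M2 done at 17
  Job 4: M1 done at 12, M2 done at 19
  Job 3: M1 done at 20, M2 done at 21
Makespan = 21

21


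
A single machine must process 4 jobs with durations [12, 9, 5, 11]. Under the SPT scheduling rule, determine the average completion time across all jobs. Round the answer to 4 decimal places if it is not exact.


Sort jobs by processing time (SPT order): [5, 9, 11, 12]
Compute completion times sequentially:
  Job 1: processing = 5, completes at 5
  Job 2: processing = 9, completes at 14
  Job 3: processing = 11, completes at 25
  Job 4: processing = 12, completes at 37
Sum of completion times = 81
Average completion time = 81/4 = 20.25

20.25


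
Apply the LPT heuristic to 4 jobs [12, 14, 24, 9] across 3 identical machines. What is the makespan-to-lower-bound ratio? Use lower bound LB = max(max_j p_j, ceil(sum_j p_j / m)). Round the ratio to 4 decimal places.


LPT order: [24, 14, 12, 9]
Machine loads after assignment: [24, 14, 21]
LPT makespan = 24
Lower bound = max(max_job, ceil(total/3)) = max(24, 20) = 24
Ratio = 24 / 24 = 1.0

1.0


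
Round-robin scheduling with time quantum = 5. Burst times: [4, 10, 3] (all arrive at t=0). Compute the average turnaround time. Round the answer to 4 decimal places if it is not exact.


Time quantum = 5
Execution trace:
  J1 runs 4 units, time = 4
  J2 runs 5 units, time = 9
  J3 runs 3 units, time = 12
  J2 runs 5 units, time = 17
Finish times: [4, 17, 12]
Average turnaround = 33/3 = 11.0

11.0


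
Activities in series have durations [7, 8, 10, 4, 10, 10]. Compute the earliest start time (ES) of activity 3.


Activity 3 starts after activities 1 through 2 complete.
Predecessor durations: [7, 8]
ES = 7 + 8 = 15

15


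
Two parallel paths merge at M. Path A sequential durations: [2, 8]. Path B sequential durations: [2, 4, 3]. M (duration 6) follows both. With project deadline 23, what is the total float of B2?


Forward pass: ES(B2) = sum of predecessors on chain B = 2
EF = ES + duration = 2 + 4 = 6
Backward pass: LF(M) = deadline = 23; LS(M) = 23 - 6 = 17
LF(B2) = LS(M) - sum(successors on chain B) = 17 - 3 = 14
LS = LF - duration = 14 - 4 = 10
Total float = LS - ES = 10 - 2 = 8

8


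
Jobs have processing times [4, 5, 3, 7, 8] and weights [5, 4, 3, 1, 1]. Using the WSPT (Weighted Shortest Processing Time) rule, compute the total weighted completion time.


Compute p/w ratios and sort ascending (WSPT): [(4, 5), (3, 3), (5, 4), (7, 1), (8, 1)]
Compute weighted completion times:
  Job (p=4,w=5): C=4, w*C=5*4=20
  Job (p=3,w=3): C=7, w*C=3*7=21
  Job (p=5,w=4): C=12, w*C=4*12=48
  Job (p=7,w=1): C=19, w*C=1*19=19
  Job (p=8,w=1): C=27, w*C=1*27=27
Total weighted completion time = 135

135


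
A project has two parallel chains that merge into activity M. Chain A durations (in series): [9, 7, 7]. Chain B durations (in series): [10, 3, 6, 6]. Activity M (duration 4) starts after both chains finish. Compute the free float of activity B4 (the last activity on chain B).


ES(B4) = sum of predecessors on chain B = 19
EF(B4) = ES + duration = 19 + 6 = 25
Successor of B4 is M. ES(M) = max(sum(A), sum(B)) = max(23, 25) = 25
Free float = ES(successor) - EF(current) = 25 - 25 = 0

0


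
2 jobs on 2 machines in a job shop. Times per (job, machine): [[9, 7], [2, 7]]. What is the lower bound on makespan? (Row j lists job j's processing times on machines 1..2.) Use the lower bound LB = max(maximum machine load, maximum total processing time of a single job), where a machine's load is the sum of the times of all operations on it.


Machine loads:
  Machine 1: 9 + 2 = 11
  Machine 2: 7 + 7 = 14
Max machine load = 14
Job totals:
  Job 1: 16
  Job 2: 9
Max job total = 16
Lower bound = max(14, 16) = 16

16


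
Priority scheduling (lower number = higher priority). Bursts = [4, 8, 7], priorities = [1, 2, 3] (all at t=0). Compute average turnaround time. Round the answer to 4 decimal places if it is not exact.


Sort by priority (ascending = highest first):
Order: [(1, 4), (2, 8), (3, 7)]
Completion times:
  Priority 1, burst=4, C=4
  Priority 2, burst=8, C=12
  Priority 3, burst=7, C=19
Average turnaround = 35/3 = 11.6667

11.6667


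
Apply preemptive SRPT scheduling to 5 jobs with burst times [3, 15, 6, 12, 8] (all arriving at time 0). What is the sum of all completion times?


Since all jobs arrive at t=0, SRPT equals SPT ordering.
SPT order: [3, 6, 8, 12, 15]
Completion times:
  Job 1: p=3, C=3
  Job 2: p=6, C=9
  Job 3: p=8, C=17
  Job 4: p=12, C=29
  Job 5: p=15, C=44
Total completion time = 3 + 9 + 17 + 29 + 44 = 102

102


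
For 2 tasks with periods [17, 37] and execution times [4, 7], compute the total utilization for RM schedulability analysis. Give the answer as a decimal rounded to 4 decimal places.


Compute individual utilizations (exact fractions):
  Task 1: C/T = 4/17 (approx. 0.2353)
  Task 2: C/T = 7/37 (approx. 0.1892)
Total utilization U = 4/17 + 7/37 = 267/629
Rounded to 4 decimal places: U = 0.4245
RM (Liu & Layland) bound for 2 tasks = 0.828427; compare with U = 267/629 (approx. 0.424483)
U <= bound, so schedulable by RM sufficient condition.

0.4245


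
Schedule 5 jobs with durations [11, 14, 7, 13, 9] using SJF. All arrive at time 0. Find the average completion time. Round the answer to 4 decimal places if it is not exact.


SJF order (ascending): [7, 9, 11, 13, 14]
Completion times:
  Job 1: burst=7, C=7
  Job 2: burst=9, C=16
  Job 3: burst=11, C=27
  Job 4: burst=13, C=40
  Job 5: burst=14, C=54
Average completion = 144/5 = 28.8

28.8


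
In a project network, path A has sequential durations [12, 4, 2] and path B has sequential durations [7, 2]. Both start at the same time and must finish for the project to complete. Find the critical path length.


Path A total = 12 + 4 + 2 = 18
Path B total = 7 + 2 = 9
Critical path = longest path = max(18, 9) = 18

18


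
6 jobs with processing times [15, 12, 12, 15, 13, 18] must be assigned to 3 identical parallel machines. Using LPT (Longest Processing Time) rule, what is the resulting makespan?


Sort jobs in decreasing order (LPT): [18, 15, 15, 13, 12, 12]
Assign each job to the least loaded machine:
  Machine 1: jobs [18, 12], load = 30
  Machine 2: jobs [15, 13], load = 28
  Machine 3: jobs [15, 12], load = 27
Makespan = max load = 30

30


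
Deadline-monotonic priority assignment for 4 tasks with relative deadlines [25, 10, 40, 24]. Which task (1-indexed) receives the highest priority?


Sort tasks by relative deadline (ascending):
  Task 2: deadline = 10
  Task 4: deadline = 24
  Task 1: deadline = 25
  Task 3: deadline = 40
Priority order (highest first): [2, 4, 1, 3]
Highest priority task = 2

2


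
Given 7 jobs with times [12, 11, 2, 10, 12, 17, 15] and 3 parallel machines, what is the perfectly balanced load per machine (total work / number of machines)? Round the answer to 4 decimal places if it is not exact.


Total processing time = 12 + 11 + 2 + 10 + 12 + 17 + 15 = 79
Number of machines = 3
Ideal balanced load = 79 / 3 = 26.3333

26.3333
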